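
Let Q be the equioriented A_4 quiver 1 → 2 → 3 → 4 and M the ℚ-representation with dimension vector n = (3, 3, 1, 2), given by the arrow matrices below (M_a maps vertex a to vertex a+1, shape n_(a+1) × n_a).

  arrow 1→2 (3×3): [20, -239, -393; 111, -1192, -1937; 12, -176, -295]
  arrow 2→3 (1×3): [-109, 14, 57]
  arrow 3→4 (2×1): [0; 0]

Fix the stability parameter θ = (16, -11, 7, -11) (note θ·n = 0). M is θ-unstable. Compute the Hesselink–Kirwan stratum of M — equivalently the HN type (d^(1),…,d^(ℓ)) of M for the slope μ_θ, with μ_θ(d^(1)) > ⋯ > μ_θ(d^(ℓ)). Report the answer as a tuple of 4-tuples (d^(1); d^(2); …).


Barcode: M ≅ I[1,2]^2, I[1,3], I[4,4]^2. HN layers by μ_θ (3 steps, strictly decreasing):
  μ^(1)=7; μ^(2)=5/2; μ^(3)=-11

((0, 0, 1, 0); (3, 3, 0, 0); (0, 0, 0, 2))


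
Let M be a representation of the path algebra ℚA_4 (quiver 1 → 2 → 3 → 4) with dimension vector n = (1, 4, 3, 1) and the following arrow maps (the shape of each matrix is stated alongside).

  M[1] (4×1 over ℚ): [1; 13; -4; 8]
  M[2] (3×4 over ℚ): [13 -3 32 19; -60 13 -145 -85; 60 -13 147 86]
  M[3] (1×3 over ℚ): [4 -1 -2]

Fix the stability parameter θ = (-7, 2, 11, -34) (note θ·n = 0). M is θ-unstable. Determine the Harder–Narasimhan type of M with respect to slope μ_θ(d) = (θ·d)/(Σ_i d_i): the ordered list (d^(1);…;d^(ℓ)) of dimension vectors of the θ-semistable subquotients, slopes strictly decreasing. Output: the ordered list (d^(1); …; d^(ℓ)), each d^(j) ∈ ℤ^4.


Interval decomposition of M: I[1,4], I[2,2], I[2,3]^2.
HN type (ℓ=3): μ^(1)=11; μ^(2)=2; μ^(3)=-7

((0, 0, 2, 0); (0, 3, 0, 0); (1, 1, 1, 1))


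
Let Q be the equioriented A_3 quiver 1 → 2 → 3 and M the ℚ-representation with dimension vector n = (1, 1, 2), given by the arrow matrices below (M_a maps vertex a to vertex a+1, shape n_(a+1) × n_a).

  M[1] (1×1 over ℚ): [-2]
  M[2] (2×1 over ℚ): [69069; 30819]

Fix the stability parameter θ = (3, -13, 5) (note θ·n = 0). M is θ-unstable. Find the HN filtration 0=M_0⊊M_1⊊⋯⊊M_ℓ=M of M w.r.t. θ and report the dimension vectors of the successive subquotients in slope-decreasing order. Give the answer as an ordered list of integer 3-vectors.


Via rank(M_{q-1}∘⋯∘M_p): M ≅ I[1,3], I[3,3].
μ_θ-semistable layers: μ^(1)=5; μ^(2)=-5

((0, 0, 2); (1, 1, 0))


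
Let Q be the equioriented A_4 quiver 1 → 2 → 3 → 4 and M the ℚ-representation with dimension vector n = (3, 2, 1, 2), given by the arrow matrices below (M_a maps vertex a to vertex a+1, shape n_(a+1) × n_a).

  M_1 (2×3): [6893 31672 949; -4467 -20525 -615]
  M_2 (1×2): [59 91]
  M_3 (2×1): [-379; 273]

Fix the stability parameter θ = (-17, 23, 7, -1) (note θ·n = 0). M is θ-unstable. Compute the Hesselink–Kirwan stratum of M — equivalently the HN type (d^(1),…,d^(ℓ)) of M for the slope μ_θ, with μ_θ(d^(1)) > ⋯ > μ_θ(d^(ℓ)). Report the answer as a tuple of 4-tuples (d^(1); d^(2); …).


Interval decomposition of M: I[1,1], I[1,2], I[1,4], I[4,4].
HN type (ℓ=4): μ^(1)=23; μ^(2)=29/3; μ^(3)=-1; μ^(4)=-17

((0, 1, 0, 0); (0, 1, 1, 1); (0, 0, 0, 1); (3, 0, 0, 0))


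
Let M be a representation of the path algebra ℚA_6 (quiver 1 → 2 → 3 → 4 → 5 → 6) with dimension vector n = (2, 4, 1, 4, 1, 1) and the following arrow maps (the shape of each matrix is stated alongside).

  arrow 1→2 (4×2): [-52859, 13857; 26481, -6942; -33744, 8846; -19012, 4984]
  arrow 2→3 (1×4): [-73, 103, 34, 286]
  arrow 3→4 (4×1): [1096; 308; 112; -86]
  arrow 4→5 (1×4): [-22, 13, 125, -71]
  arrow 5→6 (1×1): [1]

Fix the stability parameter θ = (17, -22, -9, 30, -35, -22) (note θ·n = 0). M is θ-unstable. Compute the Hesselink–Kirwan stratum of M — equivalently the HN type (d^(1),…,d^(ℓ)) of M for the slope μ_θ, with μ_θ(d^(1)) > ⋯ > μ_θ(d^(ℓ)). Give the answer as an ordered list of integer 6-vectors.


Via rank(M_{q-1}∘⋯∘M_p): M ≅ I[1,2], I[1,6], I[2,2]^2, I[4,4]^3.
μ_θ-semistable layers: μ^(1)=30; μ^(2)=-5/2; μ^(3)=-41/6; μ^(4)=-22

((0, 0, 0, 3, 0, 0); (1, 1, 0, 0, 0, 0); (1, 1, 1, 1, 1, 1); (0, 2, 0, 0, 0, 0))


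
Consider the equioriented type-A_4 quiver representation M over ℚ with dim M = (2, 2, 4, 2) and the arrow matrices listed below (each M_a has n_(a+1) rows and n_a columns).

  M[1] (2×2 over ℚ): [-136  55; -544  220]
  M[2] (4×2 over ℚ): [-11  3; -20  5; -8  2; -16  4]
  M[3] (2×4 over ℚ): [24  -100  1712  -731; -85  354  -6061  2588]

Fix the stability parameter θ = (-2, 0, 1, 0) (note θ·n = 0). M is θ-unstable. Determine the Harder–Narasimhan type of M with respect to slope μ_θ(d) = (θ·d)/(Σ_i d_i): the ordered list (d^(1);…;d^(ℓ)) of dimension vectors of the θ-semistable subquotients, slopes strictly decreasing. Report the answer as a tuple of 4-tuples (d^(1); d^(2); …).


Interval decomposition of M: I[1,1], I[1,4], I[2,3], I[3,3], I[3,4].
HN type (ℓ=4): μ^(1)=1; μ^(2)=1/2; μ^(3)=0; μ^(4)=-2

((0, 0, 2, 0); (0, 0, 2, 2); (0, 2, 0, 0); (2, 0, 0, 0))


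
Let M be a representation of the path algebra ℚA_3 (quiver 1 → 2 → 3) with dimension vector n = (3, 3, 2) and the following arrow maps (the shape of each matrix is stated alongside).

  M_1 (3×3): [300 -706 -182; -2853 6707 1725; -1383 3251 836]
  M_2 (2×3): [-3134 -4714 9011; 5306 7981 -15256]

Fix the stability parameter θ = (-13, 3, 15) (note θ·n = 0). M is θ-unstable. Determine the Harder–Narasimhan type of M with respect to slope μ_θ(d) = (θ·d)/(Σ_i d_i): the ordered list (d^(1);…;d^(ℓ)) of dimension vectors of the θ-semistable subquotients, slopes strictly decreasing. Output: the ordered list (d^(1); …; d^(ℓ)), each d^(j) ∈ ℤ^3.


Interval decomposition of M: I[1,2], I[1,3]^2.
HN type (ℓ=3): μ^(1)=15; μ^(2)=3; μ^(3)=-13

((0, 0, 2); (0, 3, 0); (3, 0, 0))


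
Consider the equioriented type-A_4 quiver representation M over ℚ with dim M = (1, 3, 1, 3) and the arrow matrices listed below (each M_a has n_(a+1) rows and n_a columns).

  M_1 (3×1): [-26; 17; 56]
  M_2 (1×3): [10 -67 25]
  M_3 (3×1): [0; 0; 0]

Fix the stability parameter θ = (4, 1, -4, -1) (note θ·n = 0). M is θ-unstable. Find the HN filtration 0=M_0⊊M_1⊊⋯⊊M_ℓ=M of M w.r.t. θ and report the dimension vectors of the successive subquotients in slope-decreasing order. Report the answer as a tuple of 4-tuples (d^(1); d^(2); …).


Via rank(M_{q-1}∘⋯∘M_p): M ≅ I[1,3], I[2,2]^2, I[4,4]^3.
μ_θ-semistable layers: μ^(1)=1; μ^(2)=1/3; μ^(3)=-1

((0, 2, 0, 0); (1, 1, 1, 0); (0, 0, 0, 3))


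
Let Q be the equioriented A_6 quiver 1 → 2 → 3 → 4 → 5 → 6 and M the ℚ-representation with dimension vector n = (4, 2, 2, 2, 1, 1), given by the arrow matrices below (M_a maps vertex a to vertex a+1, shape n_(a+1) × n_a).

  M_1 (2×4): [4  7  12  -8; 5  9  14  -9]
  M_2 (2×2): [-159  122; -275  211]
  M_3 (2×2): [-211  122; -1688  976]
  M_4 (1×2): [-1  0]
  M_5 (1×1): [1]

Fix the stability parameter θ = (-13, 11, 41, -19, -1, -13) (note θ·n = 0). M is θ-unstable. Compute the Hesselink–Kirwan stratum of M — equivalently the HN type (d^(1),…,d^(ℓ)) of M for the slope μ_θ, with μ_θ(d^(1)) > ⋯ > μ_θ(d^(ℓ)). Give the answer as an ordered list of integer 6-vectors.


Barcode: M ≅ I[1,1]^2, I[1,3], I[1,6], I[4,4]. HN layers by μ_θ (5 steps, strictly decreasing):
  μ^(1)=41; μ^(2)=11; μ^(3)=19/5; μ^(4)=-13; μ^(5)=-19

((0, 0, 1, 0, 0, 0); (0, 1, 0, 0, 0, 0); (0, 1, 1, 1, 1, 1); (4, 0, 0, 0, 0, 0); (0, 0, 0, 1, 0, 0))


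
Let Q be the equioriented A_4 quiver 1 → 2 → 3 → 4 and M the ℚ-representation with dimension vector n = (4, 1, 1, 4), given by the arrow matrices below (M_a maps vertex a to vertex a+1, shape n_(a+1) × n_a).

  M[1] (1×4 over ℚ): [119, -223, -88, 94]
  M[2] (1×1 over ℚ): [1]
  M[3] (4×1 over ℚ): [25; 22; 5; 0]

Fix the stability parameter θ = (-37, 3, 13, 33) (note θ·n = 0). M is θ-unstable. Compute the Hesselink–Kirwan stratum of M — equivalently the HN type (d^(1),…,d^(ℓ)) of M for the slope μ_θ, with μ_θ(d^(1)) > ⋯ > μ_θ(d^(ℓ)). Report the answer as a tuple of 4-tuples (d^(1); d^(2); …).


Interval decomposition of M: I[1,1]^3, I[1,4], I[4,4]^3.
HN type (ℓ=4): μ^(1)=33; μ^(2)=13; μ^(3)=3; μ^(4)=-37

((0, 0, 0, 4); (0, 0, 1, 0); (0, 1, 0, 0); (4, 0, 0, 0))


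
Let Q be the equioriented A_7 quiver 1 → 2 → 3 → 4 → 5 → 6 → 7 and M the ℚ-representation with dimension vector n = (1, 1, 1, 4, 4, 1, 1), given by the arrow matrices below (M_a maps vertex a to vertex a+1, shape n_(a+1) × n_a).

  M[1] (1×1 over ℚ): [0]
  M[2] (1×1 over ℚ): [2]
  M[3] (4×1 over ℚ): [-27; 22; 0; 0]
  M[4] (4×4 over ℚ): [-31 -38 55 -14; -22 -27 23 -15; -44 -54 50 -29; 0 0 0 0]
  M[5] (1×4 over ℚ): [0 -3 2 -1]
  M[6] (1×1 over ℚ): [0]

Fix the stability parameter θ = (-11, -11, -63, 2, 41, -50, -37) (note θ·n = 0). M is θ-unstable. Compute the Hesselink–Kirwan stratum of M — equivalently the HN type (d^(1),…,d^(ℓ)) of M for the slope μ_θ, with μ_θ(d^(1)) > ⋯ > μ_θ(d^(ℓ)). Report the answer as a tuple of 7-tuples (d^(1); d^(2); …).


Barcode: M ≅ I[1,1], I[2,5], I[4,4], I[4,5], I[4,6], I[5,5], I[7,7]. HN layers by μ_θ (5 steps, strictly decreasing):
  μ^(1)=41; μ^(2)=2; μ^(3)=-7/3; μ^(4)=-11; μ^(5)=-37

((0, 0, 0, 0, 3, 0, 0); (0, 0, 0, 3, 0, 0, 0); (0, 0, 0, 1, 1, 1, 0); (1, 0, 0, 0, 0, 0, 0); (0, 1, 1, 0, 0, 0, 1))


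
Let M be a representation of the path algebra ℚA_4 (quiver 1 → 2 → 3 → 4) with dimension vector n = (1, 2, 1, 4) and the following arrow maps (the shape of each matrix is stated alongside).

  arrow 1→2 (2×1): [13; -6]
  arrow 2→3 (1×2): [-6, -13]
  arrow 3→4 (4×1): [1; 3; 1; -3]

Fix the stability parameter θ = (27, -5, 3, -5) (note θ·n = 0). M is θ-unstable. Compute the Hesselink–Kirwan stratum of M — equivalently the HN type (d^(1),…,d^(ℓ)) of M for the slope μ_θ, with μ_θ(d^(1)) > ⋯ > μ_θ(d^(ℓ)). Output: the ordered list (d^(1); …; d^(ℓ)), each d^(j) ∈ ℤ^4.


Barcode: M ≅ I[1,2], I[2,4], I[4,4]^3. HN layers by μ_θ (3 steps, strictly decreasing):
  μ^(1)=11; μ^(2)=-1; μ^(3)=-5

((1, 1, 0, 0); (0, 0, 1, 1); (0, 1, 0, 3))


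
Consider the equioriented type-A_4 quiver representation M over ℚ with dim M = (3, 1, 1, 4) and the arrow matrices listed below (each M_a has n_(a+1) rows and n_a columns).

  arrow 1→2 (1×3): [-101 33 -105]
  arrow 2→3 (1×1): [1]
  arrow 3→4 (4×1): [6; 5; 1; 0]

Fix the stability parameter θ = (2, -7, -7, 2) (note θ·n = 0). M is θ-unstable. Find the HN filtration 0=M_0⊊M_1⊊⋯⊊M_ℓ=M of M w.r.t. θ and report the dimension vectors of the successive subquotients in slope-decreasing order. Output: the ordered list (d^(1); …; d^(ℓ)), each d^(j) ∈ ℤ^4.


Interval decomposition of M: I[1,1]^2, I[1,4], I[4,4]^3.
HN type (ℓ=2): μ^(1)=2; μ^(2)=-4

((2, 0, 0, 4); (1, 1, 1, 0))


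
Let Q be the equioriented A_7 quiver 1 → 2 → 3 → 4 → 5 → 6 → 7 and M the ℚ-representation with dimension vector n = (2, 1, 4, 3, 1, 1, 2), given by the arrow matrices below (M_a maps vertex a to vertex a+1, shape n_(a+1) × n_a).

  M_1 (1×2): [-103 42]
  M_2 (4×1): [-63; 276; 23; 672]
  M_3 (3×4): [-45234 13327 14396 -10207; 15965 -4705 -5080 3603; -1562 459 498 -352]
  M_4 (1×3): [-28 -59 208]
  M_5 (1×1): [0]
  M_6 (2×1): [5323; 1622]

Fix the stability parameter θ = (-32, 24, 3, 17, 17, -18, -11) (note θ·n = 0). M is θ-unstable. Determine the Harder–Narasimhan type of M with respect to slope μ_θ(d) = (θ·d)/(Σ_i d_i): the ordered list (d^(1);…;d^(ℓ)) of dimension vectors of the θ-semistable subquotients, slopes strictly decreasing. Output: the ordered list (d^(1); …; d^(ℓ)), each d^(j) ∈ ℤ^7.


Via rank(M_{q-1}∘⋯∘M_p): M ≅ I[1,1], I[1,5], I[3,3], I[3,4]^2, I[6,7], I[7,7].
μ_θ-semistable layers: μ^(1)=17; μ^(2)=27/2; μ^(3)=3; μ^(4)=-11; μ^(5)=-18; μ^(6)=-32

((0, 0, 0, 3, 1, 0, 0); (0, 1, 1, 0, 0, 0, 0); (0, 0, 3, 0, 0, 0, 0); (0, 0, 0, 0, 0, 0, 2); (0, 0, 0, 0, 0, 1, 0); (2, 0, 0, 0, 0, 0, 0))


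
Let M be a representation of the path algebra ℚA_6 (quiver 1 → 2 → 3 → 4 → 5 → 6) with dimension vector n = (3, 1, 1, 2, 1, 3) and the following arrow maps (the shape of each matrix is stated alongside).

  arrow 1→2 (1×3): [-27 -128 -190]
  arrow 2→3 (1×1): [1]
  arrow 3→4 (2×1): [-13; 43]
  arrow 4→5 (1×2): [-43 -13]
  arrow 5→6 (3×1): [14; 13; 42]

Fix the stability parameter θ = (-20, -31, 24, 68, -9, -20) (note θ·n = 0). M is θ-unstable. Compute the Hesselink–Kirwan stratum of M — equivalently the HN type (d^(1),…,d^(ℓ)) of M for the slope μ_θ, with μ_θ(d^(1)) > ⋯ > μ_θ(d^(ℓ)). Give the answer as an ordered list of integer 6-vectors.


Via rank(M_{q-1}∘⋯∘M_p): M ≅ I[1,1]^2, I[1,4], I[4,6], I[6,6]^2.
μ_θ-semistable layers: μ^(1)=68; μ^(2)=24; μ^(3)=13; μ^(4)=-20; μ^(5)=-51/2

((0, 0, 0, 1, 0, 0); (0, 0, 1, 0, 0, 0); (0, 0, 0, 1, 1, 1); (2, 0, 0, 0, 0, 2); (1, 1, 0, 0, 0, 0))


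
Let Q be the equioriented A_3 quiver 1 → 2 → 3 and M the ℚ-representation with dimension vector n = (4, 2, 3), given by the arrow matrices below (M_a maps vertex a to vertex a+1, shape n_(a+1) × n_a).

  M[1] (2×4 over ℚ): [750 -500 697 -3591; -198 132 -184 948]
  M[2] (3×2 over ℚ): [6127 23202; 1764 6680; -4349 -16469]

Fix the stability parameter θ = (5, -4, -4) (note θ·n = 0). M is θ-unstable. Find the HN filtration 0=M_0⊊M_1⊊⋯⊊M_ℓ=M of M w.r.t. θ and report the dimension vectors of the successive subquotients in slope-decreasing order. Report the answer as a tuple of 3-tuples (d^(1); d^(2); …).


Interval decomposition of M: I[1,1]^2, I[1,3]^2, I[3,3].
HN type (ℓ=3): μ^(1)=5; μ^(2)=-1; μ^(3)=-4

((2, 0, 0); (2, 2, 2); (0, 0, 1))


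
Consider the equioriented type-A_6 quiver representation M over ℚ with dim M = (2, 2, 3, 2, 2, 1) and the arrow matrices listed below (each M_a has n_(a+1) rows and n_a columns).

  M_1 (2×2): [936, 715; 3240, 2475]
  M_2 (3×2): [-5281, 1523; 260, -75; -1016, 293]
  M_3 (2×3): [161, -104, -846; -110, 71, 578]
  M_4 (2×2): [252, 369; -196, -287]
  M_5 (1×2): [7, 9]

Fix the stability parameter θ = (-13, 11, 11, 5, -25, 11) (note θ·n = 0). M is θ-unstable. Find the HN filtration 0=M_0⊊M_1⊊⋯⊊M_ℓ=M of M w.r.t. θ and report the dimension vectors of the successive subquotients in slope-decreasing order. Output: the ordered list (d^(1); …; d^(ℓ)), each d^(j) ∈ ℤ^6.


Via rank(M_{q-1}∘⋯∘M_p): M ≅ I[1,1], I[1,5], I[2,4], I[3,3], I[5,6].
μ_θ-semistable layers: μ^(1)=11; μ^(2)=9; μ^(3)=1/2; μ^(4)=-13; μ^(5)=-25

((0, 0, 1, 0, 0, 1); (0, 1, 1, 1, 0, 0); (0, 1, 1, 1, 1, 0); (2, 0, 0, 0, 0, 0); (0, 0, 0, 0, 1, 0))


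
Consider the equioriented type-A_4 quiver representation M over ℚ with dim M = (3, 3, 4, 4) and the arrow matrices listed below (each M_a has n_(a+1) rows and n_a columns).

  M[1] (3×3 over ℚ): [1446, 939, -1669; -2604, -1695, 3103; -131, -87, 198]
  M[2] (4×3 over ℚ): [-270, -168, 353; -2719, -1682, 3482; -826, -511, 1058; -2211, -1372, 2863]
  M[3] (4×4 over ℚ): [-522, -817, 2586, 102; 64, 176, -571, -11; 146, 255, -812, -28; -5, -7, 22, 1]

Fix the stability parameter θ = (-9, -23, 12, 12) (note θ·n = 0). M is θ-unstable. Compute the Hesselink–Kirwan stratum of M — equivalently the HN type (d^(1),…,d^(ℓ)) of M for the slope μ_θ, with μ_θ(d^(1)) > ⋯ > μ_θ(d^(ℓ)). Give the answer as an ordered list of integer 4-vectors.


Barcode: M ≅ I[1,1], I[1,4]^2, I[2,3], I[3,4], I[4,4]. HN layers by μ_θ (4 steps, strictly decreasing):
  μ^(1)=12; μ^(2)=-9; μ^(3)=-16; μ^(4)=-23

((0, 0, 4, 4); (1, 0, 0, 0); (2, 2, 0, 0); (0, 1, 0, 0))


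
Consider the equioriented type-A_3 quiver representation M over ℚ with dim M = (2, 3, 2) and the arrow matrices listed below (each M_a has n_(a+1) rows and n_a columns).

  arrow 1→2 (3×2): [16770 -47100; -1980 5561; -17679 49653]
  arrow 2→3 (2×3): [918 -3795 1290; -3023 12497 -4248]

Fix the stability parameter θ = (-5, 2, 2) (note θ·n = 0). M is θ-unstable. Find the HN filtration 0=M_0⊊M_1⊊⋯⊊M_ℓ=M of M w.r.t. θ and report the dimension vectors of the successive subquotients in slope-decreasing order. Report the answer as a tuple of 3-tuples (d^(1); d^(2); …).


Interval decomposition of M: I[1,2], I[1,3], I[2,3].
HN type (ℓ=2): μ^(1)=2; μ^(2)=-5

((0, 3, 2); (2, 0, 0))


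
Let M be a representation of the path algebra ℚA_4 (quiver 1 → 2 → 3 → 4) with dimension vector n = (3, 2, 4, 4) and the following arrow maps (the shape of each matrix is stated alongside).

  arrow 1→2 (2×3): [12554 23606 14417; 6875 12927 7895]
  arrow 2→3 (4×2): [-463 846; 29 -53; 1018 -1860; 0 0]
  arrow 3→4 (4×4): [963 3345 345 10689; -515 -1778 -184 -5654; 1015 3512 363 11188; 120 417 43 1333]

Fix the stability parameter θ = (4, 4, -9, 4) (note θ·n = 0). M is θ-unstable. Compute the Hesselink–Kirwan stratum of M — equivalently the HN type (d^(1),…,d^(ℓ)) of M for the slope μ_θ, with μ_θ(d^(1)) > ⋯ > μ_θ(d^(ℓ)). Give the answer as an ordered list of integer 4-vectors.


Via rank(M_{q-1}∘⋯∘M_p): M ≅ I[1,1], I[1,4]^2, I[3,3], I[3,4], I[4,4].
μ_θ-semistable layers: μ^(1)=4; μ^(2)=-1/3; μ^(3)=-9

((1, 0, 0, 4); (2, 2, 2, 0); (0, 0, 2, 0))


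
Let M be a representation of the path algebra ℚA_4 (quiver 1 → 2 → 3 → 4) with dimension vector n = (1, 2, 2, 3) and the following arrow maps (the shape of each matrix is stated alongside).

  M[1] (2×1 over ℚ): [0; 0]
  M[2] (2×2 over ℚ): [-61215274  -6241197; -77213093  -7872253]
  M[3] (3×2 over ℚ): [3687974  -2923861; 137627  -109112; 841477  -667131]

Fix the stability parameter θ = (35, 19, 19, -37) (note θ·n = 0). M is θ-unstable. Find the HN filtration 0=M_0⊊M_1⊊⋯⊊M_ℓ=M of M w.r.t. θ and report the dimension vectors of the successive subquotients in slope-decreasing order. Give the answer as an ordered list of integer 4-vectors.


Via rank(M_{q-1}∘⋯∘M_p): M ≅ I[1,1], I[2,4]^2, I[4,4].
μ_θ-semistable layers: μ^(1)=35; μ^(2)=1/3; μ^(3)=-37

((1, 0, 0, 0); (0, 2, 2, 2); (0, 0, 0, 1))


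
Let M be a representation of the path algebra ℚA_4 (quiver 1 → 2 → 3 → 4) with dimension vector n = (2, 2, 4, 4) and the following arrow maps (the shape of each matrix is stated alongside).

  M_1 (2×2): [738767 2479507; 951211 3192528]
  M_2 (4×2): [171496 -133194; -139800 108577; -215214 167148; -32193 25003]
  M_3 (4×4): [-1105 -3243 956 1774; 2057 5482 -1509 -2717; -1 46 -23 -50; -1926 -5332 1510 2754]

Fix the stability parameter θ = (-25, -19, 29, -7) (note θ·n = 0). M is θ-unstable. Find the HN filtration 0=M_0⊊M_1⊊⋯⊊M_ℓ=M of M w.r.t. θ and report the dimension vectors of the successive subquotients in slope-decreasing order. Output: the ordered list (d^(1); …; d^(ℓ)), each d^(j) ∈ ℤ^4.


Interval decomposition of M: I[1,4]^2, I[3,3], I[3,4], I[4,4].
HN type (ℓ=5): μ^(1)=29; μ^(2)=11; μ^(3)=-7; μ^(4)=-19; μ^(5)=-25

((0, 0, 1, 0); (0, 0, 3, 3); (0, 0, 0, 1); (0, 2, 0, 0); (2, 0, 0, 0))


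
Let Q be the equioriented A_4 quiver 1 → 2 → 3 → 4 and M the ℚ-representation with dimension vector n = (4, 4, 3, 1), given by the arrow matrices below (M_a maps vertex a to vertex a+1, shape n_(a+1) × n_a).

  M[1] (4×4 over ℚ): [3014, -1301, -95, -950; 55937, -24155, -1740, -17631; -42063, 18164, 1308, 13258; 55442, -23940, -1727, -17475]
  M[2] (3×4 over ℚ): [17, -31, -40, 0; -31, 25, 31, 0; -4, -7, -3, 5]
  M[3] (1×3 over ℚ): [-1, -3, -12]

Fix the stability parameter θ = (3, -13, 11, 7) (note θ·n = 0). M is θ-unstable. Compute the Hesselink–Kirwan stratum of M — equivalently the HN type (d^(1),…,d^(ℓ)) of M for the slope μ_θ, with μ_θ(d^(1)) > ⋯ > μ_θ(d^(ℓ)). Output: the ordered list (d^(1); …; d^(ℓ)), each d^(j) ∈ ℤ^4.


Via rank(M_{q-1}∘⋯∘M_p): M ≅ I[1,2], I[1,3]^2, I[1,4].
μ_θ-semistable layers: μ^(1)=11; μ^(2)=9; μ^(3)=-5

((0, 0, 2, 0); (0, 0, 1, 1); (4, 4, 0, 0))


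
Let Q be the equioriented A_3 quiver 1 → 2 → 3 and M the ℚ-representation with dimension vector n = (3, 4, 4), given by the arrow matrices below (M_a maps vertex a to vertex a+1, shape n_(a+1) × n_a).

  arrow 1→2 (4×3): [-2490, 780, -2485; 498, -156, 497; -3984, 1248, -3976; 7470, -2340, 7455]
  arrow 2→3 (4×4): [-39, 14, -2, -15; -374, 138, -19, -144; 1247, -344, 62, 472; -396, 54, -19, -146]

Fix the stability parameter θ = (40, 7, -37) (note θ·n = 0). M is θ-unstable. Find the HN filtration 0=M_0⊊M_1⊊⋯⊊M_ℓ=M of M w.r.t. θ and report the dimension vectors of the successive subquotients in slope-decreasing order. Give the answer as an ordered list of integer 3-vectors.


Interval decomposition of M: I[1,1]^2, I[1,3], I[2,2], I[2,3]^2, I[3,3].
HN type (ℓ=5): μ^(1)=40; μ^(2)=7; μ^(3)=10/3; μ^(4)=-15; μ^(5)=-37

((2, 0, 0); (0, 1, 0); (1, 1, 1); (0, 2, 2); (0, 0, 1))


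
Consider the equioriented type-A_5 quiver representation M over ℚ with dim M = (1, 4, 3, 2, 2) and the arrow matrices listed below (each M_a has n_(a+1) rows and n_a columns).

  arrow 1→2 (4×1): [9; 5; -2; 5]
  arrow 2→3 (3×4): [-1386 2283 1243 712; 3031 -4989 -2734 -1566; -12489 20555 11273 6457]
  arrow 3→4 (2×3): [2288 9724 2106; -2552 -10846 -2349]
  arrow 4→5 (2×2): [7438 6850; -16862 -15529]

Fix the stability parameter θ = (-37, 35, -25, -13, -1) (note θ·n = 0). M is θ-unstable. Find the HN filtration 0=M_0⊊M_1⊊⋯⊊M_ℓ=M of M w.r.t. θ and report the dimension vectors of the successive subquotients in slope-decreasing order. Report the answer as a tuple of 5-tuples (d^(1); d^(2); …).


Via rank(M_{q-1}∘⋯∘M_p): M ≅ I[1,5], I[2,2], I[2,3]^2, I[4,5].
μ_θ-semistable layers: μ^(1)=35; μ^(2)=5; μ^(3)=-1; μ^(4)=-13; μ^(5)=-37

((0, 1, 0, 0, 0); (0, 2, 2, 0, 0); (0, 1, 1, 1, 2); (0, 0, 0, 1, 0); (1, 0, 0, 0, 0))


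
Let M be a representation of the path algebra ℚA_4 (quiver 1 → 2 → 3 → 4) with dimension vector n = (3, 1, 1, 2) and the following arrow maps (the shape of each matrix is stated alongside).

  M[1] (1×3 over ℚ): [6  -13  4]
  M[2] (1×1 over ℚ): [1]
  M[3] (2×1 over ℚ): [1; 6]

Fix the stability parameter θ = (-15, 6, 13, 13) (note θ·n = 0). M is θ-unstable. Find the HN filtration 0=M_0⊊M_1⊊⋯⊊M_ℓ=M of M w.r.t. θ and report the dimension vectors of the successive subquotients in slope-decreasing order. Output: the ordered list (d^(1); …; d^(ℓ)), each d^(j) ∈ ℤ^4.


Via rank(M_{q-1}∘⋯∘M_p): M ≅ I[1,1]^2, I[1,4], I[4,4].
μ_θ-semistable layers: μ^(1)=13; μ^(2)=6; μ^(3)=-15

((0, 0, 1, 2); (0, 1, 0, 0); (3, 0, 0, 0))


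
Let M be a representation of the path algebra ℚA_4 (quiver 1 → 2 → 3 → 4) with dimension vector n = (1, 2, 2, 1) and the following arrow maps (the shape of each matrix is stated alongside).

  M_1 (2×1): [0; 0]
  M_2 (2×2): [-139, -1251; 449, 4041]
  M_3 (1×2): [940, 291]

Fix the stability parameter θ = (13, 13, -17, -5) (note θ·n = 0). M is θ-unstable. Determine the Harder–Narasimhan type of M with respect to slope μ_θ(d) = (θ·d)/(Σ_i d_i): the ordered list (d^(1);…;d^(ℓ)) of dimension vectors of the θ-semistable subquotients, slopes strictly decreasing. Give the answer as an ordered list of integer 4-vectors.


Via rank(M_{q-1}∘⋯∘M_p): M ≅ I[1,1], I[2,2], I[2,4], I[3,3].
μ_θ-semistable layers: μ^(1)=13; μ^(2)=-3; μ^(3)=-17

((1, 1, 0, 0); (0, 1, 1, 1); (0, 0, 1, 0))


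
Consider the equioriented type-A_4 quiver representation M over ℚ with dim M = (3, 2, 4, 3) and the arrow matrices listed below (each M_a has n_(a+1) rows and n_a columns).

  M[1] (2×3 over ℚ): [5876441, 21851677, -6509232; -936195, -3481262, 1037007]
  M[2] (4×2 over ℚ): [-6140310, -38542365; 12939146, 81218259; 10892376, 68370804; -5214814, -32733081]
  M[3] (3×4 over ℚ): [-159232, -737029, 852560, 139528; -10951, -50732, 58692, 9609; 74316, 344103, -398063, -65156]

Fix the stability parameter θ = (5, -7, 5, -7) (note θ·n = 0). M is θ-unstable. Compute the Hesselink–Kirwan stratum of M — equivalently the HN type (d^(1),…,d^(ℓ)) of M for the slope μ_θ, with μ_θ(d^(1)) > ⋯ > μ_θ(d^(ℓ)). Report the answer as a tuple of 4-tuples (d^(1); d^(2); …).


Barcode: M ≅ I[1,1], I[1,2], I[1,4], I[3,3], I[3,4]^2. HN layers by μ_θ (2 steps, strictly decreasing):
  μ^(1)=5; μ^(2)=-1

((1, 0, 1, 0); (2, 2, 3, 3))


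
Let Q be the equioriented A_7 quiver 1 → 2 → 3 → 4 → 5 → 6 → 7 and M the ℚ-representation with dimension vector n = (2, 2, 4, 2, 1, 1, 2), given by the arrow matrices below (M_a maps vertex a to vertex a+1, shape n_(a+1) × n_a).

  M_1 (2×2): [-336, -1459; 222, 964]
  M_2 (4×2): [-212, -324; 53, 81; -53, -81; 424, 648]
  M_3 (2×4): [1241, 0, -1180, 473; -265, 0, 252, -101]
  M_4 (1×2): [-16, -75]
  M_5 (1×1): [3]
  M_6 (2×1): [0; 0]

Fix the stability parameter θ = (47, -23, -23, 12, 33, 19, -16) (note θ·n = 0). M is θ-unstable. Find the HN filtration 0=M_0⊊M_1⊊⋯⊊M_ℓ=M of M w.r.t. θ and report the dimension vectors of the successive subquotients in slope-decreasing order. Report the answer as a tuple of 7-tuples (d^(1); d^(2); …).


Via rank(M_{q-1}∘⋯∘M_p): M ≅ I[1,2], I[1,3], I[3,3], I[3,4], I[3,6], I[7,7]^2.
μ_θ-semistable layers: μ^(1)=26; μ^(2)=12; μ^(3)=1/3; μ^(4)=-16; μ^(5)=-23

((0, 0, 0, 0, 1, 1, 0); (1, 1, 0, 2, 0, 0, 0); (1, 1, 1, 0, 0, 0, 0); (0, 0, 0, 0, 0, 0, 2); (0, 0, 3, 0, 0, 0, 0))


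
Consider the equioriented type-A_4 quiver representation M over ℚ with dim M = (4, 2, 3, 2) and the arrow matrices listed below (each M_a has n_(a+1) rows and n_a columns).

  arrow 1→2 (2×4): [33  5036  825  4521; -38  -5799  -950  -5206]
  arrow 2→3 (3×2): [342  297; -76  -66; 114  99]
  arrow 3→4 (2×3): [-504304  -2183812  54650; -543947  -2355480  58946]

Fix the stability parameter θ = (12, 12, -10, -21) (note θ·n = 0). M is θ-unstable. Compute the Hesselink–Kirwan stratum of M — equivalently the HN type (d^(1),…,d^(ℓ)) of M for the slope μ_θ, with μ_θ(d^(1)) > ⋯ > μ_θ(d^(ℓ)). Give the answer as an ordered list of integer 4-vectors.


Interval decomposition of M: I[1,1]^2, I[1,2], I[1,4], I[3,3], I[3,4].
HN type (ℓ=4): μ^(1)=12; μ^(2)=-7/4; μ^(3)=-10; μ^(4)=-31/2

((3, 1, 0, 0); (1, 1, 1, 1); (0, 0, 1, 0); (0, 0, 1, 1))


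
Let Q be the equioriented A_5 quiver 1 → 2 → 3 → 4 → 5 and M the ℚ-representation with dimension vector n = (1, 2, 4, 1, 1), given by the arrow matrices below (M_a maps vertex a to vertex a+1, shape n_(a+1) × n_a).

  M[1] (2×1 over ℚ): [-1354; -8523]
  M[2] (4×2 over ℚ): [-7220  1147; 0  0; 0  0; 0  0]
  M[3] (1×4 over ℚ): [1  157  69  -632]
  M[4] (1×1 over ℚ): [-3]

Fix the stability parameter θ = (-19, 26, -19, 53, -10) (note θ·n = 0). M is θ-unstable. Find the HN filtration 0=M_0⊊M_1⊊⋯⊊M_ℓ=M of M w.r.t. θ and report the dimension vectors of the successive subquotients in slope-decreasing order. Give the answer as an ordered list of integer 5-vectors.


Interval decomposition of M: I[1,5], I[2,2], I[3,3]^3.
HN type (ℓ=4): μ^(1)=26; μ^(2)=43/2; μ^(3)=7/2; μ^(4)=-19

((0, 1, 0, 0, 0); (0, 0, 0, 1, 1); (0, 1, 1, 0, 0); (1, 0, 3, 0, 0))


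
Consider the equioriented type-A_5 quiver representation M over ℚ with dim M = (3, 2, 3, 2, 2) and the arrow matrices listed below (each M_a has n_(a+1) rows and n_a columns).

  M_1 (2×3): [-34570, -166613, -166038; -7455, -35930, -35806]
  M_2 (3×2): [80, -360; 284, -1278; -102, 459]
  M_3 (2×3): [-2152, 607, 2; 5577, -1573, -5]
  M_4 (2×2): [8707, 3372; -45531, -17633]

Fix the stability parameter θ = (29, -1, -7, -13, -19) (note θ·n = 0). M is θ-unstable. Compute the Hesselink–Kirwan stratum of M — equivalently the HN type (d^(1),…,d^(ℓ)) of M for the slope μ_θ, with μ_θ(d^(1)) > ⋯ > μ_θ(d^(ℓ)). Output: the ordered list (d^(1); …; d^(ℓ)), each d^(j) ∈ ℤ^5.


Via rank(M_{q-1}∘⋯∘M_p): M ≅ I[1,1], I[1,2], I[1,5], I[3,3], I[3,5].
μ_θ-semistable layers: μ^(1)=29; μ^(2)=14; μ^(3)=-11/5; μ^(4)=-7; μ^(5)=-13

((1, 0, 0, 0, 0); (1, 1, 0, 0, 0); (1, 1, 1, 1, 1); (0, 0, 1, 0, 0); (0, 0, 1, 1, 1))


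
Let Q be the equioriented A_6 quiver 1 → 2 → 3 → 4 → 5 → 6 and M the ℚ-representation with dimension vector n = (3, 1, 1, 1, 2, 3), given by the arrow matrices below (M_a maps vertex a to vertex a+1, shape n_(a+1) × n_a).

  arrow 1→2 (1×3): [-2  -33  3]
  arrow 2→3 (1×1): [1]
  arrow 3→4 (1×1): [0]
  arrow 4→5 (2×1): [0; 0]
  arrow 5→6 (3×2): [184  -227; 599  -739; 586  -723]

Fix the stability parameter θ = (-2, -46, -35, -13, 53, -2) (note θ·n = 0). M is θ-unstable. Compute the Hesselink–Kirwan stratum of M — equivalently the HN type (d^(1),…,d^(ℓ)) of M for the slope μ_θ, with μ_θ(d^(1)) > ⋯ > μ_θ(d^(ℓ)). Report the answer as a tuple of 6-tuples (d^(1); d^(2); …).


Interval decomposition of M: I[1,1]^2, I[1,3], I[4,4], I[5,6]^2, I[6,6].
HN type (ℓ=4): μ^(1)=51/2; μ^(2)=-2; μ^(3)=-13; μ^(4)=-83/3

((0, 0, 0, 0, 2, 2); (2, 0, 0, 0, 0, 1); (0, 0, 0, 1, 0, 0); (1, 1, 1, 0, 0, 0))


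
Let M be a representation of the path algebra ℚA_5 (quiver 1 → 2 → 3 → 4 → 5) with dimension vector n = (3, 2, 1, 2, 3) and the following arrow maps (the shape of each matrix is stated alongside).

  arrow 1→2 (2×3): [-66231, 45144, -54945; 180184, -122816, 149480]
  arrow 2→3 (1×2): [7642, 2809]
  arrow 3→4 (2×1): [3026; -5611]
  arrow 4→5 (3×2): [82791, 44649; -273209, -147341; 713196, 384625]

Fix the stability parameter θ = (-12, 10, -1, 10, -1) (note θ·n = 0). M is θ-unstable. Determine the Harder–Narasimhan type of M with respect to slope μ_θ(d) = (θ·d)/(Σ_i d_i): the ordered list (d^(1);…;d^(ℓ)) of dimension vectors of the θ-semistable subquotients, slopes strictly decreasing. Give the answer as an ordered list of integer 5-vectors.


Barcode: M ≅ I[1,1]^2, I[1,5], I[2,2], I[4,5], I[5,5]. HN layers by μ_θ (4 steps, strictly decreasing):
  μ^(1)=10; μ^(2)=9/2; μ^(3)=-1; μ^(4)=-12

((0, 1, 0, 0, 0); (0, 1, 1, 2, 2); (0, 0, 0, 0, 1); (3, 0, 0, 0, 0))


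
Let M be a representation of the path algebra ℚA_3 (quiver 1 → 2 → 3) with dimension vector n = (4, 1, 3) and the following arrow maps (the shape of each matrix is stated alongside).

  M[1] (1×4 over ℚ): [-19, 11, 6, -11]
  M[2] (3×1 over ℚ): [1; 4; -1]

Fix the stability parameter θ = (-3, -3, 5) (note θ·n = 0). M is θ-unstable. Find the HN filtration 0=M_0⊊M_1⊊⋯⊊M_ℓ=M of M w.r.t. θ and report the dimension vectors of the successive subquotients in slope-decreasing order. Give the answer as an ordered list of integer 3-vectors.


Interval decomposition of M: I[1,1]^3, I[1,3], I[3,3]^2.
HN type (ℓ=2): μ^(1)=5; μ^(2)=-3

((0, 0, 3); (4, 1, 0))


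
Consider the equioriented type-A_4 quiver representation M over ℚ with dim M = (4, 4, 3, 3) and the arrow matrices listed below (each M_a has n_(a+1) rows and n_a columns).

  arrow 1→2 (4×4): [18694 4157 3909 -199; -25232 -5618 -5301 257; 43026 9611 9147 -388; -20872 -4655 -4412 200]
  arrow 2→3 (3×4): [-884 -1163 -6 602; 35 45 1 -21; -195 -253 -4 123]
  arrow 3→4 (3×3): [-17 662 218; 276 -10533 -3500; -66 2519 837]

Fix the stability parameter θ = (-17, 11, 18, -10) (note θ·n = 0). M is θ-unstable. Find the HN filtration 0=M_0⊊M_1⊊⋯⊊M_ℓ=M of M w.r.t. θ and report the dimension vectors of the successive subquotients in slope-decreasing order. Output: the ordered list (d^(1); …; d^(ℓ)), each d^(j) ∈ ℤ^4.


Via rank(M_{q-1}∘⋯∘M_p): M ≅ I[1,2], I[1,4]^3.
μ_θ-semistable layers: μ^(1)=11; μ^(2)=19/3; μ^(3)=-17

((0, 1, 0, 0); (0, 3, 3, 3); (4, 0, 0, 0))


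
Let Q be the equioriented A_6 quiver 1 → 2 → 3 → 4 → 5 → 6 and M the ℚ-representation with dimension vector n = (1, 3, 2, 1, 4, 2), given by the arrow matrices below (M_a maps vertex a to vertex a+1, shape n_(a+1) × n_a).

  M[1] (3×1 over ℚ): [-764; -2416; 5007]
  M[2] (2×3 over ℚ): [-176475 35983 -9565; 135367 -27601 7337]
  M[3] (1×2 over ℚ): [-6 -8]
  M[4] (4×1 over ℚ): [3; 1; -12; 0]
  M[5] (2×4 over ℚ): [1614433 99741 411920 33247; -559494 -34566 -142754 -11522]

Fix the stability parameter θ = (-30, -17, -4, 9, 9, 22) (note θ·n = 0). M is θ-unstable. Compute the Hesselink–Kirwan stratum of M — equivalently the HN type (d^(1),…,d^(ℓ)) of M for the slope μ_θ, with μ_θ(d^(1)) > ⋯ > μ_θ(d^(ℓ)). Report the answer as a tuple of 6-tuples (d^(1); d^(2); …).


Via rank(M_{q-1}∘⋯∘M_p): M ≅ I[1,5], I[2,2], I[2,3], I[5,5], I[5,6]^2.
μ_θ-semistable layers: μ^(1)=22; μ^(2)=9; μ^(3)=-4; μ^(4)=-17; μ^(5)=-30

((0, 0, 0, 0, 0, 2); (0, 0, 0, 1, 4, 0); (0, 0, 2, 0, 0, 0); (0, 3, 0, 0, 0, 0); (1, 0, 0, 0, 0, 0))


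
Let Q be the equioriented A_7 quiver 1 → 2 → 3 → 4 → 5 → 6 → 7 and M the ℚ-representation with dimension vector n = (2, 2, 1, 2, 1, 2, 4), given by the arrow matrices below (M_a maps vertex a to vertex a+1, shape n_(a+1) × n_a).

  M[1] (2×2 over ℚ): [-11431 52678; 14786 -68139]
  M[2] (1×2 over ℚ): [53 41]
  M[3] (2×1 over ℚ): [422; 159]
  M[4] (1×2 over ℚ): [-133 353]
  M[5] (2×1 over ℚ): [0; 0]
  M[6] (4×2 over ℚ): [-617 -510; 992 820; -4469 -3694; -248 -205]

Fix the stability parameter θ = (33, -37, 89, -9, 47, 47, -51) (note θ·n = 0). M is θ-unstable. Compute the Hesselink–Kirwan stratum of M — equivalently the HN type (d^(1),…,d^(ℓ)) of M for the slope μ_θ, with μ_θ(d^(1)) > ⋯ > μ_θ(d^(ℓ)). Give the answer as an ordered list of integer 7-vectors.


Via rank(M_{q-1}∘⋯∘M_p): M ≅ I[1,2], I[1,5], I[4,4], I[6,7]^2, I[7,7]^2.
μ_θ-semistable layers: μ^(1)=47; μ^(2)=40; μ^(3)=-2; μ^(4)=-9; μ^(5)=-51

((0, 0, 0, 0, 1, 0, 0); (0, 0, 1, 1, 0, 0, 0); (2, 2, 0, 0, 0, 2, 2); (0, 0, 0, 1, 0, 0, 0); (0, 0, 0, 0, 0, 0, 2))


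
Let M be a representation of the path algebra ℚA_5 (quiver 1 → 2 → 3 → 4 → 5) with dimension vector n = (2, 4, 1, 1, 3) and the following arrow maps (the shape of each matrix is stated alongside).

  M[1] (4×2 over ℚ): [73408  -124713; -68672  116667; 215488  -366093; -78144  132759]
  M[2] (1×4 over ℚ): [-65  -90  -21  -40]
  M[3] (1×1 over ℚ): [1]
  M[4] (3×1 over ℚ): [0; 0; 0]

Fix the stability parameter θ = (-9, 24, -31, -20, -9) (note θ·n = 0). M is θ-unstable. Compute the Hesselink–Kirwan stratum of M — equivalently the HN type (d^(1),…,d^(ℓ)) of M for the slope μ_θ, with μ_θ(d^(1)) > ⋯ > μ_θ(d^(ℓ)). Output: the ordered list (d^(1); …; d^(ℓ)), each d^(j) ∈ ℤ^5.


Barcode: M ≅ I[1,1], I[1,4], I[2,2]^3, I[5,5]^3. HN layers by μ_θ (2 steps, strictly decreasing):
  μ^(1)=24; μ^(2)=-9

((0, 3, 0, 0, 0); (2, 1, 1, 1, 3))


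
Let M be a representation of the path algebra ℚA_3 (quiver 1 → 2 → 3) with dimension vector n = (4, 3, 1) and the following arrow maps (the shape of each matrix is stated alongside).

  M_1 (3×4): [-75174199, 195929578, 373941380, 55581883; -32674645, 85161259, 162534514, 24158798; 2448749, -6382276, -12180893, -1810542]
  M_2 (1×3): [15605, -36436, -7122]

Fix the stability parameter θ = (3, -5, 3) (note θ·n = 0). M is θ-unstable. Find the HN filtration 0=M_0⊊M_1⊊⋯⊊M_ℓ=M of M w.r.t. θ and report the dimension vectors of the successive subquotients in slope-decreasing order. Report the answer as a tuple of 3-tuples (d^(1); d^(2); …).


Via rank(M_{q-1}∘⋯∘M_p): M ≅ I[1,1], I[1,2]^2, I[1,3].
μ_θ-semistable layers: μ^(1)=3; μ^(2)=-1

((1, 0, 1); (3, 3, 0))


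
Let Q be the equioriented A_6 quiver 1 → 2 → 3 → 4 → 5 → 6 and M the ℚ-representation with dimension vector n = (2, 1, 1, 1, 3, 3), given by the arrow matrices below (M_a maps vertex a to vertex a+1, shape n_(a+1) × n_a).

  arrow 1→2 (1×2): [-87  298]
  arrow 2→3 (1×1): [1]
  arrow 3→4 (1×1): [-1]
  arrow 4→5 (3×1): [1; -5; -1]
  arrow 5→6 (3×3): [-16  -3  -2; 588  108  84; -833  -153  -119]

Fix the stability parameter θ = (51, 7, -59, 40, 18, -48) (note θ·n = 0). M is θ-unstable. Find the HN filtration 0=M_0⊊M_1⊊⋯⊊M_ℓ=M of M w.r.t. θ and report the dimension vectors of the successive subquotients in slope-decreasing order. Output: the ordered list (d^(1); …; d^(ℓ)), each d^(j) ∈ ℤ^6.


Barcode: M ≅ I[1,1], I[1,6], I[5,5], I[5,6], I[6,6]. HN layers by μ_θ (6 steps, strictly decreasing):
  μ^(1)=51; μ^(2)=18; μ^(3)=10/3; μ^(4)=-1/3; μ^(5)=-15; μ^(6)=-48

((1, 0, 0, 0, 0, 0); (0, 0, 0, 0, 1, 0); (0, 0, 0, 1, 1, 1); (1, 1, 1, 0, 0, 0); (0, 0, 0, 0, 1, 1); (0, 0, 0, 0, 0, 1))


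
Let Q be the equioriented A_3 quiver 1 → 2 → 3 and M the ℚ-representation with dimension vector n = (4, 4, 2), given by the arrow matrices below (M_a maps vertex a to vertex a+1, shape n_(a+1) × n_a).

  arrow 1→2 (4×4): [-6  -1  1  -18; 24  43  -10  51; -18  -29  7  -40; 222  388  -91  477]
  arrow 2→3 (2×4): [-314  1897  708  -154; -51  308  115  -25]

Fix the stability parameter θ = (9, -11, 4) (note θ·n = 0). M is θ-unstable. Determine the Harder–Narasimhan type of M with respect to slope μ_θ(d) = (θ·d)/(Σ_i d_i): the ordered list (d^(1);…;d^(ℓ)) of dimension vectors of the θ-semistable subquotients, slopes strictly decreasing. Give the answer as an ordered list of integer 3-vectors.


Interval decomposition of M: I[1,1]^2, I[1,3]^2, I[2,2]^2.
HN type (ℓ=4): μ^(1)=9; μ^(2)=4; μ^(3)=-1; μ^(4)=-11

((2, 0, 0); (0, 0, 2); (2, 2, 0); (0, 2, 0))


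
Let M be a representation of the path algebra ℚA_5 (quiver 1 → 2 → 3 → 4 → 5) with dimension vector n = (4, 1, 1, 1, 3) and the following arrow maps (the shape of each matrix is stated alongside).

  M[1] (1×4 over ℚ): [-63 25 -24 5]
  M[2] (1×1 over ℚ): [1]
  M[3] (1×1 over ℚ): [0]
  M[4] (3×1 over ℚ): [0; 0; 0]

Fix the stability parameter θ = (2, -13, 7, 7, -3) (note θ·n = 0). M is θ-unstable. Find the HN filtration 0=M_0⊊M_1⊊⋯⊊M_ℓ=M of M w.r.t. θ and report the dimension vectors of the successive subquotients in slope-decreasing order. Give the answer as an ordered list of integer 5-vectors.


Via rank(M_{q-1}∘⋯∘M_p): M ≅ I[1,1]^3, I[1,3], I[4,4], I[5,5]^3.
μ_θ-semistable layers: μ^(1)=7; μ^(2)=2; μ^(3)=-3; μ^(4)=-11/2

((0, 0, 1, 1, 0); (3, 0, 0, 0, 0); (0, 0, 0, 0, 3); (1, 1, 0, 0, 0))


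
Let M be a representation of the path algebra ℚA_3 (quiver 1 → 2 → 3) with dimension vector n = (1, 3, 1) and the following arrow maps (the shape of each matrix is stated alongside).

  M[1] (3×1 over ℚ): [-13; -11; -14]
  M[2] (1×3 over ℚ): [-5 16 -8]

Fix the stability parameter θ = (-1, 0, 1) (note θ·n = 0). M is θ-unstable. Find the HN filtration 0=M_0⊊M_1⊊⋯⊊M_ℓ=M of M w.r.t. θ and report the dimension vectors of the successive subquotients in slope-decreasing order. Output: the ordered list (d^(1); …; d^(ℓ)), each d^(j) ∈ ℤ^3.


Interval decomposition of M: I[1,3], I[2,2]^2.
HN type (ℓ=3): μ^(1)=1; μ^(2)=0; μ^(3)=-1

((0, 0, 1); (0, 3, 0); (1, 0, 0))


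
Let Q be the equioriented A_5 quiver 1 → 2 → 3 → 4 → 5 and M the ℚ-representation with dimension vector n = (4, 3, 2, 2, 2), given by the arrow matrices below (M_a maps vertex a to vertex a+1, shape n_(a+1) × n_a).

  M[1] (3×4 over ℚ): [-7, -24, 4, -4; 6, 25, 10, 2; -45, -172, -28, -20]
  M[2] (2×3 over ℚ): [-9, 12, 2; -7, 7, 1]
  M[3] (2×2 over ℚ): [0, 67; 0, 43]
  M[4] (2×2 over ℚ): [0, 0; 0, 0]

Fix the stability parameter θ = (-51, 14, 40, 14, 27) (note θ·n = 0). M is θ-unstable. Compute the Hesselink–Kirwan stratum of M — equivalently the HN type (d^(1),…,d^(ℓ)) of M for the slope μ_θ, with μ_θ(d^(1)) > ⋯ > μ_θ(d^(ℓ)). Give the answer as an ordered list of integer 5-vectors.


Barcode: M ≅ I[1,1]^2, I[1,3], I[1,4], I[2,2], I[4,4], I[5,5]^2. HN layers by μ_θ (4 steps, strictly decreasing):
  μ^(1)=40; μ^(2)=27; μ^(3)=14; μ^(4)=-51

((0, 0, 1, 0, 0); (0, 0, 1, 1, 2); (0, 3, 0, 1, 0); (4, 0, 0, 0, 0))
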